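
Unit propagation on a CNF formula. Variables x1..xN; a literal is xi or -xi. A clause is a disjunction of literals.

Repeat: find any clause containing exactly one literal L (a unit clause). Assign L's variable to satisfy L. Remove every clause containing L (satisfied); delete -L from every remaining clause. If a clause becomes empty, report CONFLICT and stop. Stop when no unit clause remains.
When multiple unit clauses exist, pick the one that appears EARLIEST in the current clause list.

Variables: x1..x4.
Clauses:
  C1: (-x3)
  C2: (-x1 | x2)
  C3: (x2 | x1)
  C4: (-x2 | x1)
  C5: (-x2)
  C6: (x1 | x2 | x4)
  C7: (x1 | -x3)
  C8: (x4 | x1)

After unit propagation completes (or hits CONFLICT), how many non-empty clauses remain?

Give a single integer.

unit clause [-3] forces x3=F; simplify:
  satisfied 2 clause(s); 6 remain; assigned so far: [3]
unit clause [-2] forces x2=F; simplify:
  drop 2 from [-1, 2] -> [-1]
  drop 2 from [2, 1] -> [1]
  drop 2 from [1, 2, 4] -> [1, 4]
  satisfied 2 clause(s); 4 remain; assigned so far: [2, 3]
unit clause [-1] forces x1=F; simplify:
  drop 1 from [1] -> [] (empty!)
  drop 1 from [1, 4] -> [4]
  drop 1 from [4, 1] -> [4]
  satisfied 1 clause(s); 3 remain; assigned so far: [1, 2, 3]
CONFLICT (empty clause)

Answer: 2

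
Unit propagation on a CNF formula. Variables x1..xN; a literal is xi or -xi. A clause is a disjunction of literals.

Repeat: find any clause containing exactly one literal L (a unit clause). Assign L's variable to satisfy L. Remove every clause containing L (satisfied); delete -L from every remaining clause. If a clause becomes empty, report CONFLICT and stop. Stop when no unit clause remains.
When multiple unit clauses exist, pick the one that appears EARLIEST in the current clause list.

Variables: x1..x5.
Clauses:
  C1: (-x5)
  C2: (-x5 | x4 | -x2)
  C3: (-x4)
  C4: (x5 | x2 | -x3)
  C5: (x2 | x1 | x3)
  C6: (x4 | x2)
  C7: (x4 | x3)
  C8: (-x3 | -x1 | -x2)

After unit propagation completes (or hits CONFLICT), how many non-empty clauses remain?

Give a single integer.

Answer: 0

Derivation:
unit clause [-5] forces x5=F; simplify:
  drop 5 from [5, 2, -3] -> [2, -3]
  satisfied 2 clause(s); 6 remain; assigned so far: [5]
unit clause [-4] forces x4=F; simplify:
  drop 4 from [4, 2] -> [2]
  drop 4 from [4, 3] -> [3]
  satisfied 1 clause(s); 5 remain; assigned so far: [4, 5]
unit clause [2] forces x2=T; simplify:
  drop -2 from [-3, -1, -2] -> [-3, -1]
  satisfied 3 clause(s); 2 remain; assigned so far: [2, 4, 5]
unit clause [3] forces x3=T; simplify:
  drop -3 from [-3, -1] -> [-1]
  satisfied 1 clause(s); 1 remain; assigned so far: [2, 3, 4, 5]
unit clause [-1] forces x1=F; simplify:
  satisfied 1 clause(s); 0 remain; assigned so far: [1, 2, 3, 4, 5]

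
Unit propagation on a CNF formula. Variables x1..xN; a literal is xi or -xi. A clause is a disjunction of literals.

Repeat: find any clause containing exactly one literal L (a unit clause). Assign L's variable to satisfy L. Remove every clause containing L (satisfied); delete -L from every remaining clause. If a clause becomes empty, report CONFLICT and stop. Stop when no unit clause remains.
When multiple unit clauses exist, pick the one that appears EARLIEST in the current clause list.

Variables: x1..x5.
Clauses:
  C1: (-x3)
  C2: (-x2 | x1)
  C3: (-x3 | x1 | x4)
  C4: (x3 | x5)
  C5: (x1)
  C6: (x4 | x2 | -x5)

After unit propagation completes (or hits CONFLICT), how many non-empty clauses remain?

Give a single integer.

unit clause [-3] forces x3=F; simplify:
  drop 3 from [3, 5] -> [5]
  satisfied 2 clause(s); 4 remain; assigned so far: [3]
unit clause [5] forces x5=T; simplify:
  drop -5 from [4, 2, -5] -> [4, 2]
  satisfied 1 clause(s); 3 remain; assigned so far: [3, 5]
unit clause [1] forces x1=T; simplify:
  satisfied 2 clause(s); 1 remain; assigned so far: [1, 3, 5]

Answer: 1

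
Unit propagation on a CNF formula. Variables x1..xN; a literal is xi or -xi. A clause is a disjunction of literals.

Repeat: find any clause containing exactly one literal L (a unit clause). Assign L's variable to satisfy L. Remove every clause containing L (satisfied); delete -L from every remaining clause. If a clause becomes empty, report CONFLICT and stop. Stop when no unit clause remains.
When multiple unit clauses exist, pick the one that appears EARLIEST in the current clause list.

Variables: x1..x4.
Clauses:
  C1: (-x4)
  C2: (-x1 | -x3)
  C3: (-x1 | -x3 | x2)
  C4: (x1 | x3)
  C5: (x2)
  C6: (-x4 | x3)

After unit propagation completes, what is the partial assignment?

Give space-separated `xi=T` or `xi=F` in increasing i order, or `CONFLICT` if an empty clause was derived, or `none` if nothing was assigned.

Answer: x2=T x4=F

Derivation:
unit clause [-4] forces x4=F; simplify:
  satisfied 2 clause(s); 4 remain; assigned so far: [4]
unit clause [2] forces x2=T; simplify:
  satisfied 2 clause(s); 2 remain; assigned so far: [2, 4]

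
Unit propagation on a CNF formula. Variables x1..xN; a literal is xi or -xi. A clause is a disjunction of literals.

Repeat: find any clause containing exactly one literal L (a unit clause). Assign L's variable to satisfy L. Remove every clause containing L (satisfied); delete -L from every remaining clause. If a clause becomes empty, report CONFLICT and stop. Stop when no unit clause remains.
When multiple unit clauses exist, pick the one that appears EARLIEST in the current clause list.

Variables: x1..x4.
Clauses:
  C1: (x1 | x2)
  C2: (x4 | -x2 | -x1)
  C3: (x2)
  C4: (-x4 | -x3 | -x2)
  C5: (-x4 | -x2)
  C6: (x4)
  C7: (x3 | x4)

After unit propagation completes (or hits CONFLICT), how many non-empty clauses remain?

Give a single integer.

unit clause [2] forces x2=T; simplify:
  drop -2 from [4, -2, -1] -> [4, -1]
  drop -2 from [-4, -3, -2] -> [-4, -3]
  drop -2 from [-4, -2] -> [-4]
  satisfied 2 clause(s); 5 remain; assigned so far: [2]
unit clause [-4] forces x4=F; simplify:
  drop 4 from [4, -1] -> [-1]
  drop 4 from [4] -> [] (empty!)
  drop 4 from [3, 4] -> [3]
  satisfied 2 clause(s); 3 remain; assigned so far: [2, 4]
CONFLICT (empty clause)

Answer: 2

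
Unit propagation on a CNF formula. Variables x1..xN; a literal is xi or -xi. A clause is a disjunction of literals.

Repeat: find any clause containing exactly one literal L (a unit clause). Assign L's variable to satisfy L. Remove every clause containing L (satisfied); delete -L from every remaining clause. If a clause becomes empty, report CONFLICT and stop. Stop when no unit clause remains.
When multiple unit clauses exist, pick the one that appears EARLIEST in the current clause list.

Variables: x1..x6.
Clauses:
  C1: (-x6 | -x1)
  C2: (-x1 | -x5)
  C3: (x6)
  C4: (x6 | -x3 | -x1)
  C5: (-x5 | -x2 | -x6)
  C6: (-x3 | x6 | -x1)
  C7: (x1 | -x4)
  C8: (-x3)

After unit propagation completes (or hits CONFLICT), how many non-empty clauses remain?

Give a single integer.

Answer: 1

Derivation:
unit clause [6] forces x6=T; simplify:
  drop -6 from [-6, -1] -> [-1]
  drop -6 from [-5, -2, -6] -> [-5, -2]
  satisfied 3 clause(s); 5 remain; assigned so far: [6]
unit clause [-1] forces x1=F; simplify:
  drop 1 from [1, -4] -> [-4]
  satisfied 2 clause(s); 3 remain; assigned so far: [1, 6]
unit clause [-4] forces x4=F; simplify:
  satisfied 1 clause(s); 2 remain; assigned so far: [1, 4, 6]
unit clause [-3] forces x3=F; simplify:
  satisfied 1 clause(s); 1 remain; assigned so far: [1, 3, 4, 6]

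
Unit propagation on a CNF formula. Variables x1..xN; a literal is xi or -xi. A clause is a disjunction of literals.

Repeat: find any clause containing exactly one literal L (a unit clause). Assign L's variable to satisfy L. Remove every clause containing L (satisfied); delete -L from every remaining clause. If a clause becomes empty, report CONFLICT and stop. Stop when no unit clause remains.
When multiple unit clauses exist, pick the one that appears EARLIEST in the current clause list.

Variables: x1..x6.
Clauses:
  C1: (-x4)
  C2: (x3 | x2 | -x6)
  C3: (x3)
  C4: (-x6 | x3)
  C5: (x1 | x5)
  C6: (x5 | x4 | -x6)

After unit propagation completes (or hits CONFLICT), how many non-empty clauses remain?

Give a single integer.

unit clause [-4] forces x4=F; simplify:
  drop 4 from [5, 4, -6] -> [5, -6]
  satisfied 1 clause(s); 5 remain; assigned so far: [4]
unit clause [3] forces x3=T; simplify:
  satisfied 3 clause(s); 2 remain; assigned so far: [3, 4]

Answer: 2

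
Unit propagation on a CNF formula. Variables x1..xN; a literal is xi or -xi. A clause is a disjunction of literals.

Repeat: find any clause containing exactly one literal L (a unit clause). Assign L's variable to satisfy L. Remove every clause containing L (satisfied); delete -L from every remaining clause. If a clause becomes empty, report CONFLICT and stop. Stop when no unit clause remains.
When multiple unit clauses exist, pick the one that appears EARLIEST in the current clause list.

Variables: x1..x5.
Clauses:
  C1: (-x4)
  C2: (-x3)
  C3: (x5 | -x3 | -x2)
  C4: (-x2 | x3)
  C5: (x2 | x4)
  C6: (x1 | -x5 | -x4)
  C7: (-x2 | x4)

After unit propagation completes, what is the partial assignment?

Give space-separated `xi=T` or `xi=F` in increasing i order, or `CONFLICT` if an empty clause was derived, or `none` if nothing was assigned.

unit clause [-4] forces x4=F; simplify:
  drop 4 from [2, 4] -> [2]
  drop 4 from [-2, 4] -> [-2]
  satisfied 2 clause(s); 5 remain; assigned so far: [4]
unit clause [-3] forces x3=F; simplify:
  drop 3 from [-2, 3] -> [-2]
  satisfied 2 clause(s); 3 remain; assigned so far: [3, 4]
unit clause [-2] forces x2=F; simplify:
  drop 2 from [2] -> [] (empty!)
  satisfied 2 clause(s); 1 remain; assigned so far: [2, 3, 4]
CONFLICT (empty clause)

Answer: CONFLICT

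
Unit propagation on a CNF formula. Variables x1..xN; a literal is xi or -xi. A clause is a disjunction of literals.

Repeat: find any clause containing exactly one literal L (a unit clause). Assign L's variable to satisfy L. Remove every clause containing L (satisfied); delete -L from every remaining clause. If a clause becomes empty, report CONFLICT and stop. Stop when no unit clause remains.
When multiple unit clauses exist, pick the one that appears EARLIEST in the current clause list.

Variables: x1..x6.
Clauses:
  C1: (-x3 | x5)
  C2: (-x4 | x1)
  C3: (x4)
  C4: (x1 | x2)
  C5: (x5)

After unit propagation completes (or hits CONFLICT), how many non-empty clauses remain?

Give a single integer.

unit clause [4] forces x4=T; simplify:
  drop -4 from [-4, 1] -> [1]
  satisfied 1 clause(s); 4 remain; assigned so far: [4]
unit clause [1] forces x1=T; simplify:
  satisfied 2 clause(s); 2 remain; assigned so far: [1, 4]
unit clause [5] forces x5=T; simplify:
  satisfied 2 clause(s); 0 remain; assigned so far: [1, 4, 5]

Answer: 0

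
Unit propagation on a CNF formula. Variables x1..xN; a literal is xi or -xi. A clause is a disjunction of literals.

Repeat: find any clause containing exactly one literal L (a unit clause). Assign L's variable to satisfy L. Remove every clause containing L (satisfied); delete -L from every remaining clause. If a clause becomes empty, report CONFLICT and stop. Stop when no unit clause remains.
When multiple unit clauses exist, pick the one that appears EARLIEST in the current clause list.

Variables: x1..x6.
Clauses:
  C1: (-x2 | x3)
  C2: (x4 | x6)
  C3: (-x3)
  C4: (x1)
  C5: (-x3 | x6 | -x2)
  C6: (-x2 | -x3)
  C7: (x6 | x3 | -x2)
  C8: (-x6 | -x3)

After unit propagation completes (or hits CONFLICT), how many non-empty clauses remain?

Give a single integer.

Answer: 1

Derivation:
unit clause [-3] forces x3=F; simplify:
  drop 3 from [-2, 3] -> [-2]
  drop 3 from [6, 3, -2] -> [6, -2]
  satisfied 4 clause(s); 4 remain; assigned so far: [3]
unit clause [-2] forces x2=F; simplify:
  satisfied 2 clause(s); 2 remain; assigned so far: [2, 3]
unit clause [1] forces x1=T; simplify:
  satisfied 1 clause(s); 1 remain; assigned so far: [1, 2, 3]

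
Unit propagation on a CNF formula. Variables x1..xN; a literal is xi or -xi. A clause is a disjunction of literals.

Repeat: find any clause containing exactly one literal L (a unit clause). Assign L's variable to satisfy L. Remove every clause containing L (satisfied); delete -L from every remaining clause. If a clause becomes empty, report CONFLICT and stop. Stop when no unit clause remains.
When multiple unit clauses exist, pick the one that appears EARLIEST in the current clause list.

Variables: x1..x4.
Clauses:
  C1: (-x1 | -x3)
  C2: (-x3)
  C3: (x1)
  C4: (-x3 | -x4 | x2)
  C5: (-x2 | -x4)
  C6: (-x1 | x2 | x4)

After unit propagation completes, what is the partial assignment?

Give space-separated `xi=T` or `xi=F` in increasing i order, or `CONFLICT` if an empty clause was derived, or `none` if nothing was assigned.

Answer: x1=T x3=F

Derivation:
unit clause [-3] forces x3=F; simplify:
  satisfied 3 clause(s); 3 remain; assigned so far: [3]
unit clause [1] forces x1=T; simplify:
  drop -1 from [-1, 2, 4] -> [2, 4]
  satisfied 1 clause(s); 2 remain; assigned so far: [1, 3]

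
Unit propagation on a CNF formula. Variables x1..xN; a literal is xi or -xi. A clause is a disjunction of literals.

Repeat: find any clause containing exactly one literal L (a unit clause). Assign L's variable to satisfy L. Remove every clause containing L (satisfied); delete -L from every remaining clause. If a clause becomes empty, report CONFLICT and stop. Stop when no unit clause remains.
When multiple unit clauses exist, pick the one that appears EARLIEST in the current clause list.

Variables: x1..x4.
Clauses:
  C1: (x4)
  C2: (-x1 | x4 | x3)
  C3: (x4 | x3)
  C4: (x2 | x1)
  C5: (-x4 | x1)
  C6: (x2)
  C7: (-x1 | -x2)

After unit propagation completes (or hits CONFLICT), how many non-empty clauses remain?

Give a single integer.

Answer: 0

Derivation:
unit clause [4] forces x4=T; simplify:
  drop -4 from [-4, 1] -> [1]
  satisfied 3 clause(s); 4 remain; assigned so far: [4]
unit clause [1] forces x1=T; simplify:
  drop -1 from [-1, -2] -> [-2]
  satisfied 2 clause(s); 2 remain; assigned so far: [1, 4]
unit clause [2] forces x2=T; simplify:
  drop -2 from [-2] -> [] (empty!)
  satisfied 1 clause(s); 1 remain; assigned so far: [1, 2, 4]
CONFLICT (empty clause)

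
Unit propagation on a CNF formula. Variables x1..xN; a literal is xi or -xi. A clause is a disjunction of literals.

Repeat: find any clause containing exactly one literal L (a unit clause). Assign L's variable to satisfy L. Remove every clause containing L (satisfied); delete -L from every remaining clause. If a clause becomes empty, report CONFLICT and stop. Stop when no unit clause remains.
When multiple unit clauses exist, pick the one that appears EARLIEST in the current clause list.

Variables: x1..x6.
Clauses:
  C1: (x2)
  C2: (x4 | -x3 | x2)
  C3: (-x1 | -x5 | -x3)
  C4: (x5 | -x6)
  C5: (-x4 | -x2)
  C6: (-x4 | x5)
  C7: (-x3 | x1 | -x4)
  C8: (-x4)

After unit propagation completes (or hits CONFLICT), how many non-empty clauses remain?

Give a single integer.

Answer: 2

Derivation:
unit clause [2] forces x2=T; simplify:
  drop -2 from [-4, -2] -> [-4]
  satisfied 2 clause(s); 6 remain; assigned so far: [2]
unit clause [-4] forces x4=F; simplify:
  satisfied 4 clause(s); 2 remain; assigned so far: [2, 4]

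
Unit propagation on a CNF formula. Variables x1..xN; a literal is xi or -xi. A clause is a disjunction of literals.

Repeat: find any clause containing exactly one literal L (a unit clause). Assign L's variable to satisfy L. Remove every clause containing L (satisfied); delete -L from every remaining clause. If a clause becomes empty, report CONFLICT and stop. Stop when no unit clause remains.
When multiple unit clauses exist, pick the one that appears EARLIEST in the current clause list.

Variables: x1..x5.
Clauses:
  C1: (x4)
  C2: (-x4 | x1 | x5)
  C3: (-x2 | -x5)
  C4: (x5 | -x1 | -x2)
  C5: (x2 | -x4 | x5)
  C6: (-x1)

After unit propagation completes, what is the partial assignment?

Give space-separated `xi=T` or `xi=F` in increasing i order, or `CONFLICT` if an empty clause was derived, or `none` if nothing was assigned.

Answer: x1=F x2=F x4=T x5=T

Derivation:
unit clause [4] forces x4=T; simplify:
  drop -4 from [-4, 1, 5] -> [1, 5]
  drop -4 from [2, -4, 5] -> [2, 5]
  satisfied 1 clause(s); 5 remain; assigned so far: [4]
unit clause [-1] forces x1=F; simplify:
  drop 1 from [1, 5] -> [5]
  satisfied 2 clause(s); 3 remain; assigned so far: [1, 4]
unit clause [5] forces x5=T; simplify:
  drop -5 from [-2, -5] -> [-2]
  satisfied 2 clause(s); 1 remain; assigned so far: [1, 4, 5]
unit clause [-2] forces x2=F; simplify:
  satisfied 1 clause(s); 0 remain; assigned so far: [1, 2, 4, 5]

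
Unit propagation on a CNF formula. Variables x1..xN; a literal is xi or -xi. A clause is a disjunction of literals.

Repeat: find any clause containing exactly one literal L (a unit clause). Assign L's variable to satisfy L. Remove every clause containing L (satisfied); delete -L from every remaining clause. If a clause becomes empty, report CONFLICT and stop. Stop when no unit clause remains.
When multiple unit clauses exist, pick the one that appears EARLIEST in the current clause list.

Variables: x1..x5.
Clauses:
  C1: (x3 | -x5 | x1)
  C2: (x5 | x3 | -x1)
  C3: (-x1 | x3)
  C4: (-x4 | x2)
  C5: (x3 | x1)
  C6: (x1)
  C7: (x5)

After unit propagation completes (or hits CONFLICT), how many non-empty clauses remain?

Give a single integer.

unit clause [1] forces x1=T; simplify:
  drop -1 from [5, 3, -1] -> [5, 3]
  drop -1 from [-1, 3] -> [3]
  satisfied 3 clause(s); 4 remain; assigned so far: [1]
unit clause [3] forces x3=T; simplify:
  satisfied 2 clause(s); 2 remain; assigned so far: [1, 3]
unit clause [5] forces x5=T; simplify:
  satisfied 1 clause(s); 1 remain; assigned so far: [1, 3, 5]

Answer: 1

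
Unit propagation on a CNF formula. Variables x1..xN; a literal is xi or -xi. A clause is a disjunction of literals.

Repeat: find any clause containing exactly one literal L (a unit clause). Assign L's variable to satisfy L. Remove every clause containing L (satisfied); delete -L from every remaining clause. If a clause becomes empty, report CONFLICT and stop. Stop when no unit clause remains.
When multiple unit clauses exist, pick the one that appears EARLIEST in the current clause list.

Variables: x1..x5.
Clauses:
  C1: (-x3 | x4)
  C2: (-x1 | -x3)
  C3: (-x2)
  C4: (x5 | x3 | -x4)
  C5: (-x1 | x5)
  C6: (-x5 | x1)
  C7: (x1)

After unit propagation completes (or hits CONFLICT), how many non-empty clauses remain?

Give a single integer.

Answer: 0

Derivation:
unit clause [-2] forces x2=F; simplify:
  satisfied 1 clause(s); 6 remain; assigned so far: [2]
unit clause [1] forces x1=T; simplify:
  drop -1 from [-1, -3] -> [-3]
  drop -1 from [-1, 5] -> [5]
  satisfied 2 clause(s); 4 remain; assigned so far: [1, 2]
unit clause [-3] forces x3=F; simplify:
  drop 3 from [5, 3, -4] -> [5, -4]
  satisfied 2 clause(s); 2 remain; assigned so far: [1, 2, 3]
unit clause [5] forces x5=T; simplify:
  satisfied 2 clause(s); 0 remain; assigned so far: [1, 2, 3, 5]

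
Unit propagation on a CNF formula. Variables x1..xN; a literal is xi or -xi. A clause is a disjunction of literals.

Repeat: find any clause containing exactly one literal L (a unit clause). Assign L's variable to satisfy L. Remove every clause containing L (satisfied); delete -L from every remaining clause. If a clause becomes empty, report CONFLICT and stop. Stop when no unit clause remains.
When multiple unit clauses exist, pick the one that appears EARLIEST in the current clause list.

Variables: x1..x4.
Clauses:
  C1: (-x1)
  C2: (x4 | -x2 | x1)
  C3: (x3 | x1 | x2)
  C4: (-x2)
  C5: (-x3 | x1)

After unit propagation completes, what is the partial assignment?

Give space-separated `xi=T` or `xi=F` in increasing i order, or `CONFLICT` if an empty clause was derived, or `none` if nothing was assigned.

Answer: CONFLICT

Derivation:
unit clause [-1] forces x1=F; simplify:
  drop 1 from [4, -2, 1] -> [4, -2]
  drop 1 from [3, 1, 2] -> [3, 2]
  drop 1 from [-3, 1] -> [-3]
  satisfied 1 clause(s); 4 remain; assigned so far: [1]
unit clause [-2] forces x2=F; simplify:
  drop 2 from [3, 2] -> [3]
  satisfied 2 clause(s); 2 remain; assigned so far: [1, 2]
unit clause [3] forces x3=T; simplify:
  drop -3 from [-3] -> [] (empty!)
  satisfied 1 clause(s); 1 remain; assigned so far: [1, 2, 3]
CONFLICT (empty clause)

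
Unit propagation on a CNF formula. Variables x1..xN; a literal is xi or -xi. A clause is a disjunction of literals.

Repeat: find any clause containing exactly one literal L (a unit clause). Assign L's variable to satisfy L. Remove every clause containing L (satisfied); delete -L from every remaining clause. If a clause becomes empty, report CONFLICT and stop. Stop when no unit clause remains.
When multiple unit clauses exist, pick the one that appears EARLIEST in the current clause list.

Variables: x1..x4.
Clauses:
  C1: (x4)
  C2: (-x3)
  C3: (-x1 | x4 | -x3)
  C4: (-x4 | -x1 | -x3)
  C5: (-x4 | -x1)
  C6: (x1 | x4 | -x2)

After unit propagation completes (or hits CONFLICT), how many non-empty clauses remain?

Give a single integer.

unit clause [4] forces x4=T; simplify:
  drop -4 from [-4, -1, -3] -> [-1, -3]
  drop -4 from [-4, -1] -> [-1]
  satisfied 3 clause(s); 3 remain; assigned so far: [4]
unit clause [-3] forces x3=F; simplify:
  satisfied 2 clause(s); 1 remain; assigned so far: [3, 4]
unit clause [-1] forces x1=F; simplify:
  satisfied 1 clause(s); 0 remain; assigned so far: [1, 3, 4]

Answer: 0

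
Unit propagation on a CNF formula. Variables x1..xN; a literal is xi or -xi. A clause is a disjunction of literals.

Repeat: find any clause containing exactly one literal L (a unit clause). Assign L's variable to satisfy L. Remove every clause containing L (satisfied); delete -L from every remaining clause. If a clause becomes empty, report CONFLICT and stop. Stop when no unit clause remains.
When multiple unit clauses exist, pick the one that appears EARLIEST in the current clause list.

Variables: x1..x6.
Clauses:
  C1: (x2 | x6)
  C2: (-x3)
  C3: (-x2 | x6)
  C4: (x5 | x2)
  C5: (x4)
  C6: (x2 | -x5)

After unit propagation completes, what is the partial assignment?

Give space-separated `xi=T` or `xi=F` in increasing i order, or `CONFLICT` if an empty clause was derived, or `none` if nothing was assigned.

unit clause [-3] forces x3=F; simplify:
  satisfied 1 clause(s); 5 remain; assigned so far: [3]
unit clause [4] forces x4=T; simplify:
  satisfied 1 clause(s); 4 remain; assigned so far: [3, 4]

Answer: x3=F x4=T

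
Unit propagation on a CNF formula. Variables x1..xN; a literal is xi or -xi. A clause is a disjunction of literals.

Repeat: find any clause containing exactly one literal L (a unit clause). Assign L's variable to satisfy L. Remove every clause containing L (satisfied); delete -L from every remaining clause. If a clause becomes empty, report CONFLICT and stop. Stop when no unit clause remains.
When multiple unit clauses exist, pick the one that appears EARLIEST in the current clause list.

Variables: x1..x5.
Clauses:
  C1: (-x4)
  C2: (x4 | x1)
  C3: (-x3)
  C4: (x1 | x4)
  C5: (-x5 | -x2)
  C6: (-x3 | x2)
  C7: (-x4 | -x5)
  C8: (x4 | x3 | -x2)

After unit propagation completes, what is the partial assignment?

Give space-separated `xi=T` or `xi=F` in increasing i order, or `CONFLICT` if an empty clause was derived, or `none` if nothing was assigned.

unit clause [-4] forces x4=F; simplify:
  drop 4 from [4, 1] -> [1]
  drop 4 from [1, 4] -> [1]
  drop 4 from [4, 3, -2] -> [3, -2]
  satisfied 2 clause(s); 6 remain; assigned so far: [4]
unit clause [1] forces x1=T; simplify:
  satisfied 2 clause(s); 4 remain; assigned so far: [1, 4]
unit clause [-3] forces x3=F; simplify:
  drop 3 from [3, -2] -> [-2]
  satisfied 2 clause(s); 2 remain; assigned so far: [1, 3, 4]
unit clause [-2] forces x2=F; simplify:
  satisfied 2 clause(s); 0 remain; assigned so far: [1, 2, 3, 4]

Answer: x1=T x2=F x3=F x4=F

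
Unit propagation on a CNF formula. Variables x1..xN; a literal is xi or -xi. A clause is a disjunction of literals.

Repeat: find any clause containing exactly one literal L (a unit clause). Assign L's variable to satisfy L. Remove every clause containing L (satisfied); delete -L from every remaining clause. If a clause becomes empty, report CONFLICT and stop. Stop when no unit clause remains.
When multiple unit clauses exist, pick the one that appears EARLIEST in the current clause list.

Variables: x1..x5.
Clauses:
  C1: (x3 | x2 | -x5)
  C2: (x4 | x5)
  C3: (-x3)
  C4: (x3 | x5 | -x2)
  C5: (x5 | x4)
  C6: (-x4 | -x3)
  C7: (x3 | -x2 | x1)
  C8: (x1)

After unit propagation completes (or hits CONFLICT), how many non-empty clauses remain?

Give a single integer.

Answer: 4

Derivation:
unit clause [-3] forces x3=F; simplify:
  drop 3 from [3, 2, -5] -> [2, -5]
  drop 3 from [3, 5, -2] -> [5, -2]
  drop 3 from [3, -2, 1] -> [-2, 1]
  satisfied 2 clause(s); 6 remain; assigned so far: [3]
unit clause [1] forces x1=T; simplify:
  satisfied 2 clause(s); 4 remain; assigned so far: [1, 3]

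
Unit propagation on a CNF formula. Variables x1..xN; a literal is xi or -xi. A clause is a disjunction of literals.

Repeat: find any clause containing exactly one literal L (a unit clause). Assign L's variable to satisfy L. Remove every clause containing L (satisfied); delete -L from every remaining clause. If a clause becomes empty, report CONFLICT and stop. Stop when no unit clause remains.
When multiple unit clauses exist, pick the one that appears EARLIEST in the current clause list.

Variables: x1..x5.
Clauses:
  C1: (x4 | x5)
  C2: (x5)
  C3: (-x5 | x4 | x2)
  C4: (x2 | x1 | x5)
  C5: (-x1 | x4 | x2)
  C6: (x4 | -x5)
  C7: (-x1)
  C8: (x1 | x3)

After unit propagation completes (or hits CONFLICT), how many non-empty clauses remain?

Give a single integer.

Answer: 0

Derivation:
unit clause [5] forces x5=T; simplify:
  drop -5 from [-5, 4, 2] -> [4, 2]
  drop -5 from [4, -5] -> [4]
  satisfied 3 clause(s); 5 remain; assigned so far: [5]
unit clause [4] forces x4=T; simplify:
  satisfied 3 clause(s); 2 remain; assigned so far: [4, 5]
unit clause [-1] forces x1=F; simplify:
  drop 1 from [1, 3] -> [3]
  satisfied 1 clause(s); 1 remain; assigned so far: [1, 4, 5]
unit clause [3] forces x3=T; simplify:
  satisfied 1 clause(s); 0 remain; assigned so far: [1, 3, 4, 5]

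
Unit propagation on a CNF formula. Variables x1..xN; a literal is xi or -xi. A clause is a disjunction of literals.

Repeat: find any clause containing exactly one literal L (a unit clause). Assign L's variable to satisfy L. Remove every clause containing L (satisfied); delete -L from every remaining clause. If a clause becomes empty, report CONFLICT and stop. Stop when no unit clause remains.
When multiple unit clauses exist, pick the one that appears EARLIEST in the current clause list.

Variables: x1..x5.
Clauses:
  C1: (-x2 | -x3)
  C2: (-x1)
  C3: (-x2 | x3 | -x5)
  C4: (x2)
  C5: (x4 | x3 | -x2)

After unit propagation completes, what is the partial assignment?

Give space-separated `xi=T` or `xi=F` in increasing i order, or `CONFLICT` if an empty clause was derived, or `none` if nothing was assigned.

unit clause [-1] forces x1=F; simplify:
  satisfied 1 clause(s); 4 remain; assigned so far: [1]
unit clause [2] forces x2=T; simplify:
  drop -2 from [-2, -3] -> [-3]
  drop -2 from [-2, 3, -5] -> [3, -5]
  drop -2 from [4, 3, -2] -> [4, 3]
  satisfied 1 clause(s); 3 remain; assigned so far: [1, 2]
unit clause [-3] forces x3=F; simplify:
  drop 3 from [3, -5] -> [-5]
  drop 3 from [4, 3] -> [4]
  satisfied 1 clause(s); 2 remain; assigned so far: [1, 2, 3]
unit clause [-5] forces x5=F; simplify:
  satisfied 1 clause(s); 1 remain; assigned so far: [1, 2, 3, 5]
unit clause [4] forces x4=T; simplify:
  satisfied 1 clause(s); 0 remain; assigned so far: [1, 2, 3, 4, 5]

Answer: x1=F x2=T x3=F x4=T x5=F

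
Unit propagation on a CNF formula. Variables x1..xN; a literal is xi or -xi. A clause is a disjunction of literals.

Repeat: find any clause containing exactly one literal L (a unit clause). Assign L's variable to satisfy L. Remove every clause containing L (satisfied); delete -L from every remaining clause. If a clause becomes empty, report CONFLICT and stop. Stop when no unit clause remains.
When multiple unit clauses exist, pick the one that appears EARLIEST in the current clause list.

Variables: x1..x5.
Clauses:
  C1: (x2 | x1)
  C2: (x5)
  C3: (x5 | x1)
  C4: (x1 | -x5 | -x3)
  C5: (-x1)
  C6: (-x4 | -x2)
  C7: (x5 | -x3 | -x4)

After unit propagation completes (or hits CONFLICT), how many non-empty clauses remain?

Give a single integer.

Answer: 0

Derivation:
unit clause [5] forces x5=T; simplify:
  drop -5 from [1, -5, -3] -> [1, -3]
  satisfied 3 clause(s); 4 remain; assigned so far: [5]
unit clause [-1] forces x1=F; simplify:
  drop 1 from [2, 1] -> [2]
  drop 1 from [1, -3] -> [-3]
  satisfied 1 clause(s); 3 remain; assigned so far: [1, 5]
unit clause [2] forces x2=T; simplify:
  drop -2 from [-4, -2] -> [-4]
  satisfied 1 clause(s); 2 remain; assigned so far: [1, 2, 5]
unit clause [-3] forces x3=F; simplify:
  satisfied 1 clause(s); 1 remain; assigned so far: [1, 2, 3, 5]
unit clause [-4] forces x4=F; simplify:
  satisfied 1 clause(s); 0 remain; assigned so far: [1, 2, 3, 4, 5]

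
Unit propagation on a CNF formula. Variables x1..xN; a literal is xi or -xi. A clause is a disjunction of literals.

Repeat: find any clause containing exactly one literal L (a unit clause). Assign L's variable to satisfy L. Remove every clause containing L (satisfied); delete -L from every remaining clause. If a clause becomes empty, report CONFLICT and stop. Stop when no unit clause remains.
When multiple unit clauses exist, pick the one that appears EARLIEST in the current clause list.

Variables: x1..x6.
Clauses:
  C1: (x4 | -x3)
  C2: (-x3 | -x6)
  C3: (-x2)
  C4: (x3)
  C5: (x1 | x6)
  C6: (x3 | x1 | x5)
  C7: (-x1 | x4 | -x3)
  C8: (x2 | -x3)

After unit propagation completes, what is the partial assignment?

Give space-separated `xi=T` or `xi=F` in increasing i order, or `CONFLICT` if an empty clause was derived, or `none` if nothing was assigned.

unit clause [-2] forces x2=F; simplify:
  drop 2 from [2, -3] -> [-3]
  satisfied 1 clause(s); 7 remain; assigned so far: [2]
unit clause [3] forces x3=T; simplify:
  drop -3 from [4, -3] -> [4]
  drop -3 from [-3, -6] -> [-6]
  drop -3 from [-1, 4, -3] -> [-1, 4]
  drop -3 from [-3] -> [] (empty!)
  satisfied 2 clause(s); 5 remain; assigned so far: [2, 3]
CONFLICT (empty clause)

Answer: CONFLICT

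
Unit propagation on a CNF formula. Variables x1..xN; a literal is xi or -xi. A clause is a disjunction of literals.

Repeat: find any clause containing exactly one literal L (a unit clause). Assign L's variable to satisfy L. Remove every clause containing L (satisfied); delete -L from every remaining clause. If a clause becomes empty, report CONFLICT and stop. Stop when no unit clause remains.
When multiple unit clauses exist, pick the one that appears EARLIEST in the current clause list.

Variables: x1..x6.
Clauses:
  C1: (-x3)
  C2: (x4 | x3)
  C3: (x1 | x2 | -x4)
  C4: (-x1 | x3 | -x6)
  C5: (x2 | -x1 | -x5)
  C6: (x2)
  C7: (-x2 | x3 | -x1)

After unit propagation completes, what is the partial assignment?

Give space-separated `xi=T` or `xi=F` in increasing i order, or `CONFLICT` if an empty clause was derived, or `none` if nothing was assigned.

Answer: x1=F x2=T x3=F x4=T

Derivation:
unit clause [-3] forces x3=F; simplify:
  drop 3 from [4, 3] -> [4]
  drop 3 from [-1, 3, -6] -> [-1, -6]
  drop 3 from [-2, 3, -1] -> [-2, -1]
  satisfied 1 clause(s); 6 remain; assigned so far: [3]
unit clause [4] forces x4=T; simplify:
  drop -4 from [1, 2, -4] -> [1, 2]
  satisfied 1 clause(s); 5 remain; assigned so far: [3, 4]
unit clause [2] forces x2=T; simplify:
  drop -2 from [-2, -1] -> [-1]
  satisfied 3 clause(s); 2 remain; assigned so far: [2, 3, 4]
unit clause [-1] forces x1=F; simplify:
  satisfied 2 clause(s); 0 remain; assigned so far: [1, 2, 3, 4]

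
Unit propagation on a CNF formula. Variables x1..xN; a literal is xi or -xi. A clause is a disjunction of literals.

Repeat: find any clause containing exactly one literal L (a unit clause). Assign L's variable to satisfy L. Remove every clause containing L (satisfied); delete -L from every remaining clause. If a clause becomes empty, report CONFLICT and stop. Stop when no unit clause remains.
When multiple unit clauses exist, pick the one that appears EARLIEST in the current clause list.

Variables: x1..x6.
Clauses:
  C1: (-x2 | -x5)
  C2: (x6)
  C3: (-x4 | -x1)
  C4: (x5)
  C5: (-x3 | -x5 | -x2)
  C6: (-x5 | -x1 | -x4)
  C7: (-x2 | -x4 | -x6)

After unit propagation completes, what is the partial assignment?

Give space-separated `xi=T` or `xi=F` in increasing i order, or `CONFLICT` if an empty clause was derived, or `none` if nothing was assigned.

Answer: x2=F x5=T x6=T

Derivation:
unit clause [6] forces x6=T; simplify:
  drop -6 from [-2, -4, -6] -> [-2, -4]
  satisfied 1 clause(s); 6 remain; assigned so far: [6]
unit clause [5] forces x5=T; simplify:
  drop -5 from [-2, -5] -> [-2]
  drop -5 from [-3, -5, -2] -> [-3, -2]
  drop -5 from [-5, -1, -4] -> [-1, -4]
  satisfied 1 clause(s); 5 remain; assigned so far: [5, 6]
unit clause [-2] forces x2=F; simplify:
  satisfied 3 clause(s); 2 remain; assigned so far: [2, 5, 6]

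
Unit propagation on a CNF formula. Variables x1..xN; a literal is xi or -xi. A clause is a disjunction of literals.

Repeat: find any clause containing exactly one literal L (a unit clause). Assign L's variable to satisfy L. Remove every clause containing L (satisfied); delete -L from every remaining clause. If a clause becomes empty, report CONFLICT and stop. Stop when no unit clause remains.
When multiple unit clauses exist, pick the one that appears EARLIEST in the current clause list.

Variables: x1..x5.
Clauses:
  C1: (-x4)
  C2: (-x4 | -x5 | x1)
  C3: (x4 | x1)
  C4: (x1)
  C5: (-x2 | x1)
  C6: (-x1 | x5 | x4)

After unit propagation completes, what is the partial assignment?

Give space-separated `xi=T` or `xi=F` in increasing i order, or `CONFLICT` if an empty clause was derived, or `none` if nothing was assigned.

unit clause [-4] forces x4=F; simplify:
  drop 4 from [4, 1] -> [1]
  drop 4 from [-1, 5, 4] -> [-1, 5]
  satisfied 2 clause(s); 4 remain; assigned so far: [4]
unit clause [1] forces x1=T; simplify:
  drop -1 from [-1, 5] -> [5]
  satisfied 3 clause(s); 1 remain; assigned so far: [1, 4]
unit clause [5] forces x5=T; simplify:
  satisfied 1 clause(s); 0 remain; assigned so far: [1, 4, 5]

Answer: x1=T x4=F x5=T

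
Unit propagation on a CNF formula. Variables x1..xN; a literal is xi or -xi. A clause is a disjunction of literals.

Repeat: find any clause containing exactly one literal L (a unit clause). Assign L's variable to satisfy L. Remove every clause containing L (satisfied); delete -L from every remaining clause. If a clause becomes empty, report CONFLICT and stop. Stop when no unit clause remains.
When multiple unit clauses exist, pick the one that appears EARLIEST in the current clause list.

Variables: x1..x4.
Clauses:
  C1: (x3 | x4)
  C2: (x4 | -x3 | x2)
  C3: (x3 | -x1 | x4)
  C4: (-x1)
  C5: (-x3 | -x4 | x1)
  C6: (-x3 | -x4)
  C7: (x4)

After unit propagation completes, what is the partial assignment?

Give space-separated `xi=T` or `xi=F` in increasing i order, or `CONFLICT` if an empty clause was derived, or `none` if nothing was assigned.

Answer: x1=F x3=F x4=T

Derivation:
unit clause [-1] forces x1=F; simplify:
  drop 1 from [-3, -4, 1] -> [-3, -4]
  satisfied 2 clause(s); 5 remain; assigned so far: [1]
unit clause [4] forces x4=T; simplify:
  drop -4 from [-3, -4] -> [-3]
  drop -4 from [-3, -4] -> [-3]
  satisfied 3 clause(s); 2 remain; assigned so far: [1, 4]
unit clause [-3] forces x3=F; simplify:
  satisfied 2 clause(s); 0 remain; assigned so far: [1, 3, 4]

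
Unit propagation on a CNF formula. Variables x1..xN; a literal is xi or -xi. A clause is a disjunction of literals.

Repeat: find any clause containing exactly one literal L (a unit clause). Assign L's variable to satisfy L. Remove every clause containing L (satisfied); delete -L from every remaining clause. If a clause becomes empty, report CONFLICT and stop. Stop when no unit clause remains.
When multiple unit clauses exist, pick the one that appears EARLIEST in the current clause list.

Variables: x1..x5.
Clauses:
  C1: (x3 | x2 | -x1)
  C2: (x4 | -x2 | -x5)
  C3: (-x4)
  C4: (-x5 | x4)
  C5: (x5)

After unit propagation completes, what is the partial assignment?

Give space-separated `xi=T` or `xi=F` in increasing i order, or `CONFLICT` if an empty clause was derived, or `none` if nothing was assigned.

unit clause [-4] forces x4=F; simplify:
  drop 4 from [4, -2, -5] -> [-2, -5]
  drop 4 from [-5, 4] -> [-5]
  satisfied 1 clause(s); 4 remain; assigned so far: [4]
unit clause [-5] forces x5=F; simplify:
  drop 5 from [5] -> [] (empty!)
  satisfied 2 clause(s); 2 remain; assigned so far: [4, 5]
CONFLICT (empty clause)

Answer: CONFLICT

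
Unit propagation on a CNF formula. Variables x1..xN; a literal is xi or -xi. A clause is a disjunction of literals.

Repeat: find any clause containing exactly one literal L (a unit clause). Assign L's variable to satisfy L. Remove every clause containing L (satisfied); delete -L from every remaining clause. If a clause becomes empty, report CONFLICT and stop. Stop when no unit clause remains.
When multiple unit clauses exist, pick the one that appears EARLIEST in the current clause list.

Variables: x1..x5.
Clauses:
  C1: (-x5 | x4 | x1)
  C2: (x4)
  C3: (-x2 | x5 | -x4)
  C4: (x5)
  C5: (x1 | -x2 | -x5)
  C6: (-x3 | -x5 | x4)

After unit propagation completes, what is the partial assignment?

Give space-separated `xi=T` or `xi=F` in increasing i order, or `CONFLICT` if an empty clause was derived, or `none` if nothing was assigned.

Answer: x4=T x5=T

Derivation:
unit clause [4] forces x4=T; simplify:
  drop -4 from [-2, 5, -4] -> [-2, 5]
  satisfied 3 clause(s); 3 remain; assigned so far: [4]
unit clause [5] forces x5=T; simplify:
  drop -5 from [1, -2, -5] -> [1, -2]
  satisfied 2 clause(s); 1 remain; assigned so far: [4, 5]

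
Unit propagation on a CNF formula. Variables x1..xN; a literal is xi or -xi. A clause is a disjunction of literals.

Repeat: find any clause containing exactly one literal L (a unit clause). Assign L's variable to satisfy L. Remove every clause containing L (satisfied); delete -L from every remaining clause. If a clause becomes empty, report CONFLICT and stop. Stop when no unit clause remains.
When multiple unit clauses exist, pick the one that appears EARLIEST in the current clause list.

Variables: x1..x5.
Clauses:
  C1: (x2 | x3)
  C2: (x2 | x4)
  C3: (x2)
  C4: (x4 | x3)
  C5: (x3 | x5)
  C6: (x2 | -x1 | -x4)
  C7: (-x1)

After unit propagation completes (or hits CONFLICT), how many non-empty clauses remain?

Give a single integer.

Answer: 2

Derivation:
unit clause [2] forces x2=T; simplify:
  satisfied 4 clause(s); 3 remain; assigned so far: [2]
unit clause [-1] forces x1=F; simplify:
  satisfied 1 clause(s); 2 remain; assigned so far: [1, 2]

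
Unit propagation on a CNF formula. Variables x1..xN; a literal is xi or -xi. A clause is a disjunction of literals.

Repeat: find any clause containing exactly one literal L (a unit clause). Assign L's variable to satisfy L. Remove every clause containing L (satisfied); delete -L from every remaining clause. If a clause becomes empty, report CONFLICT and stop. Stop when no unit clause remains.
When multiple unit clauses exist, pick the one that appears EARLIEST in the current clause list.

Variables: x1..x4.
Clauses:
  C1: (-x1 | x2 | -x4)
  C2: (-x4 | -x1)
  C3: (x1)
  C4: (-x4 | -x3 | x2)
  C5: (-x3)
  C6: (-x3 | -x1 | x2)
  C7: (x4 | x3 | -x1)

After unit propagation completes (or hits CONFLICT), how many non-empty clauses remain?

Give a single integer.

unit clause [1] forces x1=T; simplify:
  drop -1 from [-1, 2, -4] -> [2, -4]
  drop -1 from [-4, -1] -> [-4]
  drop -1 from [-3, -1, 2] -> [-3, 2]
  drop -1 from [4, 3, -1] -> [4, 3]
  satisfied 1 clause(s); 6 remain; assigned so far: [1]
unit clause [-4] forces x4=F; simplify:
  drop 4 from [4, 3] -> [3]
  satisfied 3 clause(s); 3 remain; assigned so far: [1, 4]
unit clause [-3] forces x3=F; simplify:
  drop 3 from [3] -> [] (empty!)
  satisfied 2 clause(s); 1 remain; assigned so far: [1, 3, 4]
CONFLICT (empty clause)

Answer: 0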